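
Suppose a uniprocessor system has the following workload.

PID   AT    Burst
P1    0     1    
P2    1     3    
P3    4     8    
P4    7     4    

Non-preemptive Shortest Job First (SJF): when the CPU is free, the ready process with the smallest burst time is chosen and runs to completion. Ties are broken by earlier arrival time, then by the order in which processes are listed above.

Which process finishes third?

P3

Timeline: | P1 0-1 | P2 1-4 | P3 4-12 | P4 12-16 |
Completion: P1=1  P2=4  P3=12  P4=16
Turnaround (C−A): P1=1  P2=3  P3=8  P4=9
Finish order: P1 → P2 → P3 → P4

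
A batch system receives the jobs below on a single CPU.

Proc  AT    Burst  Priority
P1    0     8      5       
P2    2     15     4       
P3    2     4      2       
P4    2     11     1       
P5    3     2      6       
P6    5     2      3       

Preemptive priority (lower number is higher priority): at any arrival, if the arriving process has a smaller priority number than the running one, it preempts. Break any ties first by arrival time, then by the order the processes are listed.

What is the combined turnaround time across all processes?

Gantt: | P1 0-2 | P4 2-13 | P3 13-17 | P6 17-19 | P2 19-34 | P1 34-40 | P5 40-42 |
Completion: P1=40  P2=34  P3=17  P4=13  P5=42  P6=19
Turnaround = completion − arrival: P1=40, P2=32, P3=15, P4=11, P5=39, P6=14
Total turnaround = 40 + 32 + 15 + 11 + 39 + 14 = 151

151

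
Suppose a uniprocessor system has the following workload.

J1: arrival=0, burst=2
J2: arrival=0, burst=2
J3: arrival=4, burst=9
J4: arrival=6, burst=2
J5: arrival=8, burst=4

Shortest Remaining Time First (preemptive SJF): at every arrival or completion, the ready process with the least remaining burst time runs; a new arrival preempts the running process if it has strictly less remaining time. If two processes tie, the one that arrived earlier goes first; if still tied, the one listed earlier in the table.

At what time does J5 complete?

Schedule: | J1 0-2 | J2 2-4 | J3 4-6 | J4 6-8 | J5 8-12 | J3 12-19 |
Completion: J1=2  J2=4  J3=19  J4=8  J5=12
Turnaround (C−A): J1=2  J2=4  J3=15  J4=2  J5=4

12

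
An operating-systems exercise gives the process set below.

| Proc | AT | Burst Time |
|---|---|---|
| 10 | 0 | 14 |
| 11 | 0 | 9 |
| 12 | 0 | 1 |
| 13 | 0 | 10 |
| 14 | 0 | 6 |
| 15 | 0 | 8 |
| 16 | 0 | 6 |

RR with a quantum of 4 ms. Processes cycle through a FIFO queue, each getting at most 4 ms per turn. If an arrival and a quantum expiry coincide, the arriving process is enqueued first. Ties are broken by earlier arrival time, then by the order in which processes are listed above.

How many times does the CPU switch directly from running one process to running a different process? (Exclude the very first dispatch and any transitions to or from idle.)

Timeline: | 10 0-4 | 11 4-8 | 12 8-9 | 13 9-13 | 14 13-17 | 15 17-21 | 16 21-25 | 10 25-29 | 11 29-33 | 13 33-37 | 14 37-39 | 15 39-43 | 16 43-45 | 10 45-49 | 11 49-50 | 13 50-52 | 10 52-54 |
Completion: 10=54  11=50  12=9  13=52  14=39  15=43  16=45

16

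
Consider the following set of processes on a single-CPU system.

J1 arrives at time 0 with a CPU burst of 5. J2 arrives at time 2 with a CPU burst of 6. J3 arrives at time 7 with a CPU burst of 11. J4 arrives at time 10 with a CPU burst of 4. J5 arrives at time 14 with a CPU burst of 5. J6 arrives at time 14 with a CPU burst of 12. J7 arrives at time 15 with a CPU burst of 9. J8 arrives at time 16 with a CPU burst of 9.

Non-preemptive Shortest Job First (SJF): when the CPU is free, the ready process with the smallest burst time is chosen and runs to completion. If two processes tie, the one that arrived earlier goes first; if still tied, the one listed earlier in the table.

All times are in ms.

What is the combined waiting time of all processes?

89

Schedule: | J1 0-5 | J2 5-11 | J4 11-15 | J5 15-20 | J7 20-29 | J8 29-38 | J3 38-49 | J6 49-61 |
Completion: J1=5  J2=11  J3=49  J4=15  J5=20  J6=61  J7=29  J8=38
Turnaround (C−A): J1=5  J2=9  J3=42  J4=5  J5=6  J6=47  J7=14  J8=22
Waiting = turnaround − burst: J1=0, J2=3, J3=31, J4=1, J5=1, J6=35, J7=5, J8=13
Total waiting = 0 + 3 + 31 + 1 + 1 + 35 + 5 + 13 = 89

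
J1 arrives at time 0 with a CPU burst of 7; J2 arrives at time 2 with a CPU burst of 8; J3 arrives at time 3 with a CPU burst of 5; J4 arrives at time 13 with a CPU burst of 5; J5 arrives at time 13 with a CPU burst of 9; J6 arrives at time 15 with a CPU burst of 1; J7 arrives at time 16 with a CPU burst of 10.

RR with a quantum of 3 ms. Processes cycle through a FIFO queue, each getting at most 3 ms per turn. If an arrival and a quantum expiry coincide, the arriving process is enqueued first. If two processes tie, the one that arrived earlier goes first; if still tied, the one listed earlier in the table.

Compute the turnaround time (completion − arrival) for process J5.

Gantt: | J1 0-3 | J2 3-6 | J3 6-9 | J1 9-12 | J2 12-15 | J3 15-17 | J1 17-18 | J4 18-21 | J5 21-24 | J6 24-25 | J2 25-27 | J7 27-30 | J4 30-32 | J5 32-35 | J7 35-38 | J5 38-41 | J7 41-45 |
Completion: J1=18  J2=27  J3=17  J4=32  J5=41  J6=25  J7=45
Turnaround (C−A): J1=18  J2=25  J3=14  J4=19  J5=28  J6=10  J7=29
Turnaround(J5) = completion − arrival = 41 − 13 = 28

28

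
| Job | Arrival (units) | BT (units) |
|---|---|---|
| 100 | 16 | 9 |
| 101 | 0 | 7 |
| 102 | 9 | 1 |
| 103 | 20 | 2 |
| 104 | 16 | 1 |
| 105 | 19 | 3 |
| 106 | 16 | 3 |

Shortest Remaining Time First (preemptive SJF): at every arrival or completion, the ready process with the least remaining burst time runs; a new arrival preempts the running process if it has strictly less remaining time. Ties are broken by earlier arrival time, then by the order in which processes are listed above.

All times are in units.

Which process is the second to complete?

102

Timeline: | 101 0-7 | idle 7-9 | 102 9-10 | idle 10-16 | 104 16-17 | 106 17-20 | 103 20-22 | 105 22-25 | 100 25-34 |
Completion: 100=34  101=7  102=10  103=22  104=17  105=25  106=20
Turnaround (C−A): 100=18  101=7  102=1  103=2  104=1  105=6  106=4
Finish order: 101 → 102 → 104 → 106 → 103 → 105 → 100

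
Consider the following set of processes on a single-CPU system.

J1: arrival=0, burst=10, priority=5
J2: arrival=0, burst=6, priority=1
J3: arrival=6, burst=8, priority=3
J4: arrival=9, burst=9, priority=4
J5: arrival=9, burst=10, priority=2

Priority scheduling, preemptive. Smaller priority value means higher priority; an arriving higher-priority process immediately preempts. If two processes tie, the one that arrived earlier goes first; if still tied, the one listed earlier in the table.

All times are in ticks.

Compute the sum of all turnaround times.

Schedule: | J2 0-6 | J3 6-9 | J5 9-19 | J3 19-24 | J4 24-33 | J1 33-43 |
Completion: J1=43  J2=6  J3=24  J4=33  J5=19
Turnaround = completion − arrival: J1=43, J2=6, J3=18, J4=24, J5=10
Total turnaround = 43 + 6 + 18 + 24 + 10 = 101

101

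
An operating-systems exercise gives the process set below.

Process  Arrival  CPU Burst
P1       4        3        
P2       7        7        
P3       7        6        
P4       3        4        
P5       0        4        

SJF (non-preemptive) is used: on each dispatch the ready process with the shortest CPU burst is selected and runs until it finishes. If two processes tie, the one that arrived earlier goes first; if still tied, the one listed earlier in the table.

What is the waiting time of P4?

4

Schedule: | P5 0-4 | P1 4-7 | P4 7-11 | P3 11-17 | P2 17-24 |
Completion: P1=7  P2=24  P3=17  P4=11  P5=4
Turnaround (C−A): P1=3  P2=17  P3=10  P4=8  P5=4
Waiting(P4) = turnaround − burst = 8 − 4 = 4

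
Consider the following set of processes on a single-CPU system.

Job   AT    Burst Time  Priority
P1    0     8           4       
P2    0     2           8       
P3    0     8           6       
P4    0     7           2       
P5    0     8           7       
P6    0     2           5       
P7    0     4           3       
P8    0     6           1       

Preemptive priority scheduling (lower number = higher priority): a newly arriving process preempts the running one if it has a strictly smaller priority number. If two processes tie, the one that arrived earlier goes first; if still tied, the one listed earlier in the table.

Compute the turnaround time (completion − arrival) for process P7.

Gantt: | P8 0-6 | P4 6-13 | P7 13-17 | P1 17-25 | P6 25-27 | P3 27-35 | P5 35-43 | P2 43-45 |
Completion: P1=25  P2=45  P3=35  P4=13  P5=43  P6=27  P7=17  P8=6
Turnaround(P7) = completion − arrival = 17 − 0 = 17

17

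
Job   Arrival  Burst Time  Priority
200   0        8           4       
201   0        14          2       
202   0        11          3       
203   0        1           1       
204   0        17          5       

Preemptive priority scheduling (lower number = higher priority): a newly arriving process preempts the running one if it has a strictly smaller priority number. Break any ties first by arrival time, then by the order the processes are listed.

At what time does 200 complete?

Schedule: | 203 0-1 | 201 1-15 | 202 15-26 | 200 26-34 | 204 34-51 |
Completion: 200=34  201=15  202=26  203=1  204=51

34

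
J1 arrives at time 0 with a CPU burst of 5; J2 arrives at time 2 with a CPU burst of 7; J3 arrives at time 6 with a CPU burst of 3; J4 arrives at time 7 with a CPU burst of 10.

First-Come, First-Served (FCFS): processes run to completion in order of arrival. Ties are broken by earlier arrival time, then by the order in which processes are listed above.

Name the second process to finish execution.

J2

Schedule: | J1 0-5 | J2 5-12 | J3 12-15 | J4 15-25 |
Completion: J1=5  J2=12  J3=15  J4=25
Turnaround (C−A): J1=5  J2=10  J3=9  J4=18
Finish order: J1 → J2 → J3 → J4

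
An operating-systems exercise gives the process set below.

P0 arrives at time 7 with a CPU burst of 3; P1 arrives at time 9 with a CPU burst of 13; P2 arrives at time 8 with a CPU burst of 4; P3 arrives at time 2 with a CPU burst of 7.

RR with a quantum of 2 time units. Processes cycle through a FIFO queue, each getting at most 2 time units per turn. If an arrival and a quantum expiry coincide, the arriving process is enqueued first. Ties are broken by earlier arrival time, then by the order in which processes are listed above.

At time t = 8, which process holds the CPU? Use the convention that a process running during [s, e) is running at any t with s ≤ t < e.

Gantt: | idle 0-2 | P3 2-8 | P0 8-10 | P2 10-12 | P3 12-13 | P1 13-15 | P0 15-16 | P2 16-18 | P1 18-29 |
Completion: P0=16  P1=29  P2=18  P3=13

P0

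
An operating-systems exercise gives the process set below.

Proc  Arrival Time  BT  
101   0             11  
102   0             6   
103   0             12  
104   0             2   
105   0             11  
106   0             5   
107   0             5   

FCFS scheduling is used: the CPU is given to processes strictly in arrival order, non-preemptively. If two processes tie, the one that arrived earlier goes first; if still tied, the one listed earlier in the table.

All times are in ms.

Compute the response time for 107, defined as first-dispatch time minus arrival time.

47

Gantt: | 101 0-11 | 102 11-17 | 103 17-29 | 104 29-31 | 105 31-42 | 106 42-47 | 107 47-52 |
Completion: 101=11  102=17  103=29  104=31  105=42  106=47  107=52
Response(107) = first start − arrival = 47 − 0 = 47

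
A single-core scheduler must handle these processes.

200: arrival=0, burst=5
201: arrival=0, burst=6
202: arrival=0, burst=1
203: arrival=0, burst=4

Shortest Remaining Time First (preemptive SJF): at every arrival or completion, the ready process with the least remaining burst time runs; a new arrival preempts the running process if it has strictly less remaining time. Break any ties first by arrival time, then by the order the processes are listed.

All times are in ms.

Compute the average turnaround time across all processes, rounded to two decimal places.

Schedule: | 202 0-1 | 203 1-5 | 200 5-10 | 201 10-16 |
Completion: 200=10  201=16  202=1  203=5
Turnaround times: 200=10, 201=16, 202=1, 203=5
Average turnaround = (10+16+1+5) / 4 = 32/4 = 8.00

8.00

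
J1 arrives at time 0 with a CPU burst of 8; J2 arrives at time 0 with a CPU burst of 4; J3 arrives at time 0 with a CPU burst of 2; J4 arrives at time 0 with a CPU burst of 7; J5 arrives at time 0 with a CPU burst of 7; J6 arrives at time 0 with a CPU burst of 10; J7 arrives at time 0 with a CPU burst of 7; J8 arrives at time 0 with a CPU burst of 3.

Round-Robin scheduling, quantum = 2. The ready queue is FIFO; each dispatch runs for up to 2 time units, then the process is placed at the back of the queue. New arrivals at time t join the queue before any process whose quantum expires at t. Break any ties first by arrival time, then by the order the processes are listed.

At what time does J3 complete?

6

Gantt: | J1 0-2 | J2 2-4 | J3 4-6 | J4 6-8 | J5 8-10 | J6 10-12 | J7 12-14 | J8 14-16 | J1 16-18 | J2 18-20 | J4 20-22 | J5 22-24 | J6 24-26 | J7 26-28 | J8 28-29 | J1 29-31 | J4 31-33 | J5 33-35 | J6 35-37 | J7 37-39 | J1 39-41 | J4 41-42 | J5 42-43 | J6 43-45 | J7 45-46 | J6 46-48 |
Completion: J1=41  J2=20  J3=6  J4=42  J5=43  J6=48  J7=46  J8=29
Turnaround (C−A): J1=41  J2=20  J3=6  J4=42  J5=43  J6=48  J7=46  J8=29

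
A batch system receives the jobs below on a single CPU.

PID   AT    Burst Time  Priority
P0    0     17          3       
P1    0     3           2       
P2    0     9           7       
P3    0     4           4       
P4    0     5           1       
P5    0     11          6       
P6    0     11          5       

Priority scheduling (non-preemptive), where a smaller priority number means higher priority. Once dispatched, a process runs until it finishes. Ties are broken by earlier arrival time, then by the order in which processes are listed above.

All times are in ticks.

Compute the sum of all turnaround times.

Schedule: | P4 0-5 | P1 5-8 | P0 8-25 | P3 25-29 | P6 29-40 | P5 40-51 | P2 51-60 |
Completion: P0=25  P1=8  P2=60  P3=29  P4=5  P5=51  P6=40
Turnaround = completion − arrival: P0=25, P1=8, P2=60, P3=29, P4=5, P5=51, P6=40
Total turnaround = 25 + 8 + 60 + 29 + 5 + 51 + 40 = 218

218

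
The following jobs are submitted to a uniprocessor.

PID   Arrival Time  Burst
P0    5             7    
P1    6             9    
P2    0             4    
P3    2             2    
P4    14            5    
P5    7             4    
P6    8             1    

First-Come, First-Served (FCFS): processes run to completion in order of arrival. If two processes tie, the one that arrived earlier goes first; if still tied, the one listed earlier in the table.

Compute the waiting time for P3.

Timeline: | P2 0-4 | P3 4-6 | P0 6-13 | P1 13-22 | P5 22-26 | P6 26-27 | P4 27-32 |
Completion: P0=13  P1=22  P2=4  P3=6  P4=32  P5=26  P6=27
Turnaround (C−A): P0=8  P1=16  P2=4  P3=4  P4=18  P5=19  P6=19
Waiting(P3) = turnaround − burst = 4 − 2 = 2

2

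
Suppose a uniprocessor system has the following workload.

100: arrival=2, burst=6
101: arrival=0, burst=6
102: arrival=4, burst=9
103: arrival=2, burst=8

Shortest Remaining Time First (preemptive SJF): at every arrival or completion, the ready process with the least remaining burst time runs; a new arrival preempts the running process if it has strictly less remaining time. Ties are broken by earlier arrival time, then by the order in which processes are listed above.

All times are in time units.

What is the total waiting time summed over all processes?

30

Gantt: | 101 0-6 | 100 6-12 | 103 12-20 | 102 20-29 |
Completion: 100=12  101=6  102=29  103=20
Waiting = turnaround − burst: 100=4, 101=0, 102=16, 103=10
Total waiting = 4 + 0 + 16 + 10 = 30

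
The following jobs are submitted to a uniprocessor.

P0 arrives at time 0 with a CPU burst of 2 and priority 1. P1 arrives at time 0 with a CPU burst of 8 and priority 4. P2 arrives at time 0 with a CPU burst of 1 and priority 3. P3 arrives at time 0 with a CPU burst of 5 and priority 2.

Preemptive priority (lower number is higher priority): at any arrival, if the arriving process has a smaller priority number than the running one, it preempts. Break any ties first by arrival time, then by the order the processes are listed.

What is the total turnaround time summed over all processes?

Schedule: | P0 0-2 | P3 2-7 | P2 7-8 | P1 8-16 |
Completion: P0=2  P1=16  P2=8  P3=7
Turnaround (C−A): P0=2  P1=16  P2=8  P3=7
Turnaround = completion − arrival: P0=2, P1=16, P2=8, P3=7
Total turnaround = 2 + 16 + 8 + 7 = 33

33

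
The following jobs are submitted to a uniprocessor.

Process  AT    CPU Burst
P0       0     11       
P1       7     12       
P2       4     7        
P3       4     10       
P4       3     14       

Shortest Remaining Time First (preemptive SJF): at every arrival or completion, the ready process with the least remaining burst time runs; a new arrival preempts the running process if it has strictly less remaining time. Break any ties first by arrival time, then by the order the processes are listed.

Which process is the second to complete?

P2

Gantt: | P0 0-11 | P2 11-18 | P3 18-28 | P1 28-40 | P4 40-54 |
Completion: P0=11  P1=40  P2=18  P3=28  P4=54
Turnaround (C−A): P0=11  P1=33  P2=14  P3=24  P4=51
Finish order: P0 → P2 → P3 → P1 → P4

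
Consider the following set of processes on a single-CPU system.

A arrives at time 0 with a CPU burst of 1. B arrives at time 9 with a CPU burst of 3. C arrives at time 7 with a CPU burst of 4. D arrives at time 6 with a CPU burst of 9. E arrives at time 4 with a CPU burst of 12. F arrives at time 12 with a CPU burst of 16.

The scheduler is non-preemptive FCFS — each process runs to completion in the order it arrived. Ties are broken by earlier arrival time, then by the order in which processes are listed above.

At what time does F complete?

Gantt: | A 0-1 | idle 1-4 | E 4-16 | D 16-25 | C 25-29 | B 29-32 | F 32-48 |
Completion: A=1  B=32  C=29  D=25  E=16  F=48

48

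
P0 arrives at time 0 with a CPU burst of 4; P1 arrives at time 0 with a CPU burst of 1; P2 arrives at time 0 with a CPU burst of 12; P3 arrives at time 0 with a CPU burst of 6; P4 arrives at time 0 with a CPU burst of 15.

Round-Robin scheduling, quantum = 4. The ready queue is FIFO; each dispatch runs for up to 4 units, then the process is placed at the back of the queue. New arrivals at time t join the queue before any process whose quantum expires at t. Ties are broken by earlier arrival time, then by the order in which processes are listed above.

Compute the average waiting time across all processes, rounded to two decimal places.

12.60

Timeline: | P0 0-4 | P1 4-5 | P2 5-9 | P3 9-13 | P4 13-17 | P2 17-21 | P3 21-23 | P4 23-27 | P2 27-31 | P4 31-38 |
Completion: P0=4  P1=5  P2=31  P3=23  P4=38
Turnaround (C−A): P0=4  P1=5  P2=31  P3=23  P4=38
Waiting times: P0=0, P1=4, P2=19, P3=17, P4=23
Average waiting = (0+4+19+17+23) / 5 = 63/5 = 12.60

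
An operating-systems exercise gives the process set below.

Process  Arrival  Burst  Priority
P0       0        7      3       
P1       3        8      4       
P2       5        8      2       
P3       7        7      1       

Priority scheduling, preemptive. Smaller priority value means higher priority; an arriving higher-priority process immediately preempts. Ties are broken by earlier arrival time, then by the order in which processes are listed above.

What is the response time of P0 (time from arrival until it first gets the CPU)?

Gantt: | P0 0-5 | P2 5-7 | P3 7-14 | P2 14-20 | P0 20-22 | P1 22-30 |
Completion: P0=22  P1=30  P2=20  P3=14
Turnaround (C−A): P0=22  P1=27  P2=15  P3=7
Response(P0) = first start − arrival = 0 − 0 = 0

0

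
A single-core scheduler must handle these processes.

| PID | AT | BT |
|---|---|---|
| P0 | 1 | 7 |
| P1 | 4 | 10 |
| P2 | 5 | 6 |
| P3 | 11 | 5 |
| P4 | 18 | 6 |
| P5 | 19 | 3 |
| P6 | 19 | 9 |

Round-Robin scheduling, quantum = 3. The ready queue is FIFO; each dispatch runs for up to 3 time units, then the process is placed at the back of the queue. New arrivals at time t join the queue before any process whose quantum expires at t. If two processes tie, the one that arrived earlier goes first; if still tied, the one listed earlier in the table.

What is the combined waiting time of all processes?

Timeline: | idle 0-1 | P0 1-4 | P1 4-7 | P0 7-10 | P2 10-13 | P1 13-16 | P0 16-17 | P3 17-20 | P2 20-23 | P1 23-26 | P4 26-29 | P5 29-32 | P6 32-35 | P3 35-37 | P1 37-38 | P4 38-41 | P6 41-47 |
Completion: P0=17  P1=38  P2=23  P3=37  P4=41  P5=32  P6=47
Turnaround (C−A): P0=16  P1=34  P2=18  P3=26  P4=23  P5=13  P6=28
Waiting = turnaround − burst: P0=9, P1=24, P2=12, P3=21, P4=17, P5=10, P6=19
Total waiting = 9 + 24 + 12 + 21 + 17 + 10 + 19 = 112

112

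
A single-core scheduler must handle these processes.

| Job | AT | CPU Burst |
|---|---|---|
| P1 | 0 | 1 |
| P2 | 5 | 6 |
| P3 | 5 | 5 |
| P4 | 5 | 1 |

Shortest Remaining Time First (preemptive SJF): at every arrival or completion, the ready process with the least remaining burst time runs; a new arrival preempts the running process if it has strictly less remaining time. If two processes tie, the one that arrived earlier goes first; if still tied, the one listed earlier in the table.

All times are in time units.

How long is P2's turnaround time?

12

Schedule: | P1 0-1 | idle 1-5 | P4 5-6 | P3 6-11 | P2 11-17 |
Completion: P1=1  P2=17  P3=11  P4=6
Turnaround (C−A): P1=1  P2=12  P3=6  P4=1
Turnaround(P2) = completion − arrival = 17 − 5 = 12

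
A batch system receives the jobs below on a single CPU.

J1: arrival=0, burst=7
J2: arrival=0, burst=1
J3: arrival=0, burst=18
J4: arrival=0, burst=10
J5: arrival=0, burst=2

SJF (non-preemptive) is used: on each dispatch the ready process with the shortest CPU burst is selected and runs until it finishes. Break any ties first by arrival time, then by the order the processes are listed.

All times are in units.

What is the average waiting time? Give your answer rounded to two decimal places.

Gantt: | J2 0-1 | J5 1-3 | J1 3-10 | J4 10-20 | J3 20-38 |
Completion: J1=10  J2=1  J3=38  J4=20  J5=3
Turnaround (C−A): J1=10  J2=1  J3=38  J4=20  J5=3
Waiting times: J1=3, J2=0, J3=20, J4=10, J5=1
Average waiting = (3+0+20+10+1) / 5 = 34/5 = 6.80

6.80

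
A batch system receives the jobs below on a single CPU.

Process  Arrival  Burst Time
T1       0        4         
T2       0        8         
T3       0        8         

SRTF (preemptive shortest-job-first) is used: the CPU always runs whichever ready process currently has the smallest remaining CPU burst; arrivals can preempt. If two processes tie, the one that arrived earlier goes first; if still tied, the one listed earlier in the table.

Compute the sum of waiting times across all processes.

Gantt: | T1 0-4 | T2 4-12 | T3 12-20 |
Completion: T1=4  T2=12  T3=20
Waiting = turnaround − burst: T1=0, T2=4, T3=12
Total waiting = 0 + 4 + 12 = 16

16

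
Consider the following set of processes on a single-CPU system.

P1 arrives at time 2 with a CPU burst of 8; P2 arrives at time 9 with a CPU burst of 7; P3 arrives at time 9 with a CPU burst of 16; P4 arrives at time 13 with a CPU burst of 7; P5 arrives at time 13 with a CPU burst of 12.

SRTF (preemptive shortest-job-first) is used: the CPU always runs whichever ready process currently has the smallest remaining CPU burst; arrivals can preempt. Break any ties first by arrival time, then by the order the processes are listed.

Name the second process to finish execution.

P2

Timeline: | idle 0-2 | P1 2-10 | P2 10-17 | P4 17-24 | P5 24-36 | P3 36-52 |
Completion: P1=10  P2=17  P3=52  P4=24  P5=36
Finish order: P1 → P2 → P4 → P5 → P3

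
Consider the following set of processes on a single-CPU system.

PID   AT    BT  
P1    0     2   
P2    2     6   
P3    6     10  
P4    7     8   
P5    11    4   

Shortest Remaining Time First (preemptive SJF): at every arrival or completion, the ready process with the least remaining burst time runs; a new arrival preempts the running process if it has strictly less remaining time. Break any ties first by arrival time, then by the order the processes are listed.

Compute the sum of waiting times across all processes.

19

Timeline: | P1 0-2 | P2 2-8 | P4 8-11 | P5 11-15 | P4 15-20 | P3 20-30 |
Completion: P1=2  P2=8  P3=30  P4=20  P5=15
Waiting = turnaround − burst: P1=0, P2=0, P3=14, P4=5, P5=0
Total waiting = 0 + 0 + 14 + 5 + 0 = 19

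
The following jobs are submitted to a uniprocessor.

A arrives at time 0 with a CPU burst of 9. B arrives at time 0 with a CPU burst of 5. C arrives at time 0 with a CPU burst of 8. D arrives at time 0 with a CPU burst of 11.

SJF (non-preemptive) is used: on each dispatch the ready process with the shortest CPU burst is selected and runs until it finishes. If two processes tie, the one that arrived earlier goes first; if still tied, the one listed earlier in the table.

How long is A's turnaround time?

Schedule: | B 0-5 | C 5-13 | A 13-22 | D 22-33 |
Completion: A=22  B=5  C=13  D=33
Turnaround (C−A): A=22  B=5  C=13  D=33
Turnaround(A) = completion − arrival = 22 − 0 = 22

22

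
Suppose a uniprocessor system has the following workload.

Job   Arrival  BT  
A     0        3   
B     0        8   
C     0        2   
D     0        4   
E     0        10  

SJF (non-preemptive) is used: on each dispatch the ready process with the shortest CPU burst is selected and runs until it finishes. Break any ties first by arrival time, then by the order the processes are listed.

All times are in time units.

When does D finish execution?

Schedule: | C 0-2 | A 2-5 | D 5-9 | B 9-17 | E 17-27 |
Completion: A=5  B=17  C=2  D=9  E=27
Turnaround (C−A): A=5  B=17  C=2  D=9  E=27

9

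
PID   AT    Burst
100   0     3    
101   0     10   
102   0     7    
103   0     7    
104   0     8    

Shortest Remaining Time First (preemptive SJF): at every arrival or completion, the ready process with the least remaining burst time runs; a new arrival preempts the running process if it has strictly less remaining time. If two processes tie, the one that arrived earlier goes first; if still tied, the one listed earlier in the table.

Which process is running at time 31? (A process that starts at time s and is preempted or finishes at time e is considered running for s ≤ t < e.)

101

Schedule: | 100 0-3 | 102 3-10 | 103 10-17 | 104 17-25 | 101 25-35 |
Completion: 100=3  101=35  102=10  103=17  104=25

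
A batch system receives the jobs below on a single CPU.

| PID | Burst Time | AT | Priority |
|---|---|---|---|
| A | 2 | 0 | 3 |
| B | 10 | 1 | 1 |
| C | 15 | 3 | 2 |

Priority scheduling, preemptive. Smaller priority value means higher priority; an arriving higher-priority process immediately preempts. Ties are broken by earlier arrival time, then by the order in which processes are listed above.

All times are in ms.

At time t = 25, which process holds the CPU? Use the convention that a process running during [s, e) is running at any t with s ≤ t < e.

C

Schedule: | A 0-1 | B 1-11 | C 11-26 | A 26-27 |
Completion: A=27  B=11  C=26
Turnaround (C−A): A=27  B=10  C=23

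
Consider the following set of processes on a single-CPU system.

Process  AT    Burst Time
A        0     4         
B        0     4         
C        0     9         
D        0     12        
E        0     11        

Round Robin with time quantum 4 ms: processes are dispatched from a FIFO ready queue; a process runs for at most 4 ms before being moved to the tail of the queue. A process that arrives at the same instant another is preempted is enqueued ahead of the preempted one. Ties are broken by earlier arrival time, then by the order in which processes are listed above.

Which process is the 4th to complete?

D

Schedule: | A 0-4 | B 4-8 | C 8-12 | D 12-16 | E 16-20 | C 20-24 | D 24-28 | E 28-32 | C 32-33 | D 33-37 | E 37-40 |
Completion: A=4  B=8  C=33  D=37  E=40
Turnaround (C−A): A=4  B=8  C=33  D=37  E=40
Finish order: A → B → C → D → E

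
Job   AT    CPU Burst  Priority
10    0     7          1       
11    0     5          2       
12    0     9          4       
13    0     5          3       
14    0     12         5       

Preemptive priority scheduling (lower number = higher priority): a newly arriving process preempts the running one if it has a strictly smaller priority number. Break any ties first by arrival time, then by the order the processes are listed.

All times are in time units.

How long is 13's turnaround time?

Schedule: | 10 0-7 | 11 7-12 | 13 12-17 | 12 17-26 | 14 26-38 |
Completion: 10=7  11=12  12=26  13=17  14=38
Turnaround (C−A): 10=7  11=12  12=26  13=17  14=38
Turnaround(13) = completion − arrival = 17 − 0 = 17

17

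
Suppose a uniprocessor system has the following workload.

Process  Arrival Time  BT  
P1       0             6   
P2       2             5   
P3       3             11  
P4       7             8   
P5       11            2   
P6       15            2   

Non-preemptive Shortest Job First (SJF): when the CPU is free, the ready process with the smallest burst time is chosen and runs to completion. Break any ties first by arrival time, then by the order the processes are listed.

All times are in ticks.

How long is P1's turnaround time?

6

Timeline: | P1 0-6 | P2 6-11 | P5 11-13 | P4 13-21 | P6 21-23 | P3 23-34 |
Completion: P1=6  P2=11  P3=34  P4=21  P5=13  P6=23
Turnaround (C−A): P1=6  P2=9  P3=31  P4=14  P5=2  P6=8
Turnaround(P1) = completion − arrival = 6 − 0 = 6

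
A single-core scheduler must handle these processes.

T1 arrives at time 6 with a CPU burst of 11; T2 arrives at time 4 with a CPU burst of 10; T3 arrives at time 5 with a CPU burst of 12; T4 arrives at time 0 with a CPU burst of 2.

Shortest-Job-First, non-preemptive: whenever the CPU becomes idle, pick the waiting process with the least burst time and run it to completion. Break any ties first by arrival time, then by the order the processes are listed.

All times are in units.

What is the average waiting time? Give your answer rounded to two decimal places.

Gantt: | T4 0-2 | idle 2-4 | T2 4-14 | T1 14-25 | T3 25-37 |
Completion: T1=25  T2=14  T3=37  T4=2
Turnaround (C−A): T1=19  T2=10  T3=32  T4=2
Waiting times: T1=8, T2=0, T3=20, T4=0
Average waiting = (8+0+20+0) / 4 = 28/4 = 7.00

7.00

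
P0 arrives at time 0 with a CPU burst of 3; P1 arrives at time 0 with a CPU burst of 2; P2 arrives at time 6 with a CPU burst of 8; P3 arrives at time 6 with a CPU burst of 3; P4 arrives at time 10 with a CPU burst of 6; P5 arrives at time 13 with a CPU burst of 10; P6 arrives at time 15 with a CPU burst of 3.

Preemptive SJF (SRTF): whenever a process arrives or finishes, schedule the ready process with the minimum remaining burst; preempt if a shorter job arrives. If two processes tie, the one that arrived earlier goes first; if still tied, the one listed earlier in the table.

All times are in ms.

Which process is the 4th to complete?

P4

Schedule: | P1 0-2 | P0 2-5 | idle 5-6 | P3 6-9 | P2 9-10 | P4 10-16 | P6 16-19 | P2 19-26 | P5 26-36 |
Completion: P0=5  P1=2  P2=26  P3=9  P4=16  P5=36  P6=19
Turnaround (C−A): P0=5  P1=2  P2=20  P3=3  P4=6  P5=23  P6=4
Finish order: P1 → P0 → P3 → P4 → P6 → P2 → P5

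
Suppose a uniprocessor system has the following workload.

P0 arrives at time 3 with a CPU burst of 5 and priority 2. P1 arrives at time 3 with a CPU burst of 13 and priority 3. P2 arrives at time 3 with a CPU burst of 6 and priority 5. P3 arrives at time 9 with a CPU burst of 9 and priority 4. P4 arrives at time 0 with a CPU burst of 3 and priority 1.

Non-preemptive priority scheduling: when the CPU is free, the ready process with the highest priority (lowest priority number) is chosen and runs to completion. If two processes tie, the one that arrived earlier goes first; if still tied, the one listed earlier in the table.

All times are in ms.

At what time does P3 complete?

30

Timeline: | P4 0-3 | P0 3-8 | P1 8-21 | P3 21-30 | P2 30-36 |
Completion: P0=8  P1=21  P2=36  P3=30  P4=3
Turnaround (C−A): P0=5  P1=18  P2=33  P3=21  P4=3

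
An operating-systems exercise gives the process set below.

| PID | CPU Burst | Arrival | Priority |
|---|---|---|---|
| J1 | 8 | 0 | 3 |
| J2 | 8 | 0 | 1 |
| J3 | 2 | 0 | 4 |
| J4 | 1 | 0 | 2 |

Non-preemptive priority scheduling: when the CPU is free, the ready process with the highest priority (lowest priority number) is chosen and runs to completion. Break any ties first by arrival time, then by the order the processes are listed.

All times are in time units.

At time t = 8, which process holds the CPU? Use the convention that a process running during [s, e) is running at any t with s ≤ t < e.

Schedule: | J2 0-8 | J4 8-9 | J1 9-17 | J3 17-19 |
Completion: J1=17  J2=8  J3=19  J4=9
Turnaround (C−A): J1=17  J2=8  J3=19  J4=9

J4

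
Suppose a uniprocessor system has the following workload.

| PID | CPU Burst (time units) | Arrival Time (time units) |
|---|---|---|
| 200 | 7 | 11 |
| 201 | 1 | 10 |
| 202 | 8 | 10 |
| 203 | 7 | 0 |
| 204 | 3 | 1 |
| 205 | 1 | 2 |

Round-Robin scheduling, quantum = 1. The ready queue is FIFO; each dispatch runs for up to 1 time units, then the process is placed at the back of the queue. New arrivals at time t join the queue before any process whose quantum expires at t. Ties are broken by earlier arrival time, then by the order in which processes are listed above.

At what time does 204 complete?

Gantt: | 203 0-1 | 204 1-2 | 203 2-3 | 205 3-4 | 204 4-5 | 203 5-6 | 204 6-7 | 203 7-10 | 201 10-11 | 202 11-12 | 203 12-13 | 200 13-14 | 202 14-15 | 200 15-16 | 202 16-17 | 200 17-18 | 202 18-19 | 200 19-20 | 202 20-21 | 200 21-22 | 202 22-23 | 200 23-24 | 202 24-25 | 200 25-26 | 202 26-27 |
Completion: 200=26  201=11  202=27  203=13  204=7  205=4

7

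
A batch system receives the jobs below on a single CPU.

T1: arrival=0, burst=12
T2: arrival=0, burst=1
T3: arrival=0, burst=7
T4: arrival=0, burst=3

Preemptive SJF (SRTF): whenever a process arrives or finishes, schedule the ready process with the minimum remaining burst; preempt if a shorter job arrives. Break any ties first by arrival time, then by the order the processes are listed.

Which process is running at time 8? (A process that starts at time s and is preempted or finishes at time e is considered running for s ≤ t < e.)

Timeline: | T2 0-1 | T4 1-4 | T3 4-11 | T1 11-23 |
Completion: T1=23  T2=1  T3=11  T4=4

T3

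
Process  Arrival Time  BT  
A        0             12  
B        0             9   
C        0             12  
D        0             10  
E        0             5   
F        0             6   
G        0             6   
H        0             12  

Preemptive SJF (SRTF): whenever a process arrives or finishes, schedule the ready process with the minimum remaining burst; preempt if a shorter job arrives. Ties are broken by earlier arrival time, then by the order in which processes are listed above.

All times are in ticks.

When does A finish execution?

Schedule: | E 0-5 | F 5-11 | G 11-17 | B 17-26 | D 26-36 | A 36-48 | C 48-60 | H 60-72 |
Completion: A=48  B=26  C=60  D=36  E=5  F=11  G=17  H=72

48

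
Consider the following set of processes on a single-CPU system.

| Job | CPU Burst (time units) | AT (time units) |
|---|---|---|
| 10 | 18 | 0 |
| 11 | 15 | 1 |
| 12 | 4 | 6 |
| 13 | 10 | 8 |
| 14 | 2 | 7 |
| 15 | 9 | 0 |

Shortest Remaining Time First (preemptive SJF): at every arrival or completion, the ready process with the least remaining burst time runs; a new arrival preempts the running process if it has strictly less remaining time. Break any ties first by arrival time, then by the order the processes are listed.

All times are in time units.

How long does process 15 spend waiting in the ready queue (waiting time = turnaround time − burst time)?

Schedule: | 15 0-9 | 14 9-11 | 12 11-15 | 13 15-25 | 11 25-40 | 10 40-58 |
Completion: 10=58  11=40  12=15  13=25  14=11  15=9
Waiting(15) = turnaround − burst = 9 − 9 = 0

0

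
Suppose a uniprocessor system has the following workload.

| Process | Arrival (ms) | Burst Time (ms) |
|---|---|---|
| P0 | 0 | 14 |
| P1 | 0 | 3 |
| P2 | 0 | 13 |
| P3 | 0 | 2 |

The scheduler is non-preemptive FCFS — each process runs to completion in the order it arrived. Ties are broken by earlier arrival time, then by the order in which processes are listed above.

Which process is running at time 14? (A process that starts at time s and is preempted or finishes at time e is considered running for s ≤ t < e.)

Schedule: | P0 0-14 | P1 14-17 | P2 17-30 | P3 30-32 |
Completion: P0=14  P1=17  P2=30  P3=32

P1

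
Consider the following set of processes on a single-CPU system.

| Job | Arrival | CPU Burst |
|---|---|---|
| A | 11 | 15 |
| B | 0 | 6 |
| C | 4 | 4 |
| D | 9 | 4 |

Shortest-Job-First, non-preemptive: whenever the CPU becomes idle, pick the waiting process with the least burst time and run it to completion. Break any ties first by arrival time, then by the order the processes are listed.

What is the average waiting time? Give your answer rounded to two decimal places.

Gantt: | B 0-6 | C 6-10 | D 10-14 | A 14-29 |
Completion: A=29  B=6  C=10  D=14
Turnaround (C−A): A=18  B=6  C=6  D=5
Waiting times: A=3, B=0, C=2, D=1
Average waiting = (3+0+2+1) / 4 = 6/4 = 1.50

1.50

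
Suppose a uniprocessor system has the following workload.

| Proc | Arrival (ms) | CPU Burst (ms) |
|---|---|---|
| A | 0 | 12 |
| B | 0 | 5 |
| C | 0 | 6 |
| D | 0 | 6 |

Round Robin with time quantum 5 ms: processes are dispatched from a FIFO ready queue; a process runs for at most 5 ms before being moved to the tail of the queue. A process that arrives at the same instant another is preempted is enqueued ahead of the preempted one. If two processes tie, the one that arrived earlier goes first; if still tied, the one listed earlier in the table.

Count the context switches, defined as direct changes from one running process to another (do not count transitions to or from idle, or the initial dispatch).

7

Schedule: | A 0-5 | B 5-10 | C 10-15 | D 15-20 | A 20-25 | C 25-26 | D 26-27 | A 27-29 |
Completion: A=29  B=10  C=26  D=27
Turnaround (C−A): A=29  B=10  C=26  D=27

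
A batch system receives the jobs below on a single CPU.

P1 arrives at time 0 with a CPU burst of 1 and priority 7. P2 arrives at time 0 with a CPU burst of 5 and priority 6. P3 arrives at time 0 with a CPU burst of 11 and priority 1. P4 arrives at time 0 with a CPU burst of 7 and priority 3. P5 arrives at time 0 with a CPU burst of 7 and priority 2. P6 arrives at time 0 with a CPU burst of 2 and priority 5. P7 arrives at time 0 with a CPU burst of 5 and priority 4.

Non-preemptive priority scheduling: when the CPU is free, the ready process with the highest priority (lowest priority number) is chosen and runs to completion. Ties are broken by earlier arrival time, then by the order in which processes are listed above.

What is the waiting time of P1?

Schedule: | P3 0-11 | P5 11-18 | P4 18-25 | P7 25-30 | P6 30-32 | P2 32-37 | P1 37-38 |
Completion: P1=38  P2=37  P3=11  P4=25  P5=18  P6=32  P7=30
Waiting(P1) = turnaround − burst = 38 − 1 = 37

37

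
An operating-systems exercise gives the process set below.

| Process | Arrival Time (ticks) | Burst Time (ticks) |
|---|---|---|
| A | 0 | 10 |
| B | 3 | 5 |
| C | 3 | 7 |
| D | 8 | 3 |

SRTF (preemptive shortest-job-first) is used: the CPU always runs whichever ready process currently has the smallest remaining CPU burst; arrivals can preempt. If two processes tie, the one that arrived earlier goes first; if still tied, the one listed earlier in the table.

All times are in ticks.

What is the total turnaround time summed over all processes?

Gantt: | A 0-3 | B 3-8 | D 8-11 | A 11-18 | C 18-25 |
Completion: A=18  B=8  C=25  D=11
Turnaround (C−A): A=18  B=5  C=22  D=3
Turnaround = completion − arrival: A=18, B=5, C=22, D=3
Total turnaround = 18 + 5 + 22 + 3 = 48

48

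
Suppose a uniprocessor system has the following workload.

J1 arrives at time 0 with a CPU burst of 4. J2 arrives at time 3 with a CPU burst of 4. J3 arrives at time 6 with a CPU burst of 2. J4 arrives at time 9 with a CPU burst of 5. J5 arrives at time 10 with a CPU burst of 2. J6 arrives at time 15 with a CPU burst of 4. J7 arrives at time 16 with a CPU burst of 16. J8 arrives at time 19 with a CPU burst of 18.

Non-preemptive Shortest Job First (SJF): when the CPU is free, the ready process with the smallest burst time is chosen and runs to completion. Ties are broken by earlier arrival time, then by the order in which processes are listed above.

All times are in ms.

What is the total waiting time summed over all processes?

Gantt: | J1 0-4 | J2 4-8 | J3 8-10 | J5 10-12 | J4 12-17 | J6 17-21 | J7 21-37 | J8 37-55 |
Completion: J1=4  J2=8  J3=10  J4=17  J5=12  J6=21  J7=37  J8=55
Turnaround (C−A): J1=4  J2=5  J3=4  J4=8  J5=2  J6=6  J7=21  J8=36
Waiting = turnaround − burst: J1=0, J2=1, J3=2, J4=3, J5=0, J6=2, J7=5, J8=18
Total waiting = 0 + 1 + 2 + 3 + 0 + 2 + 5 + 18 = 31

31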